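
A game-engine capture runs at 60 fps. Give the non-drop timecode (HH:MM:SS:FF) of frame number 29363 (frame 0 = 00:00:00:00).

29363 ÷ 60 = 489 full seconds, remainder 23 frames.
489 s = 0 h 8 min 9 s.
Timecode: 00:08:09:23.

00:08:09:23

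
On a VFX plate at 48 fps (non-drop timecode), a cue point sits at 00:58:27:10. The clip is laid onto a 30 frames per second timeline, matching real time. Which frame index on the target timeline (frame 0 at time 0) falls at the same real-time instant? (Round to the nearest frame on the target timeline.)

frame 105216

Source frame index: (0×3600 + 58×60 + 27) × 48 + 10 = 168346.
Real time: 168346 / (48) = 84173/24 s.
Target frame: (84173/24) × (30) = 420865/4 ≈ 105216.250 → 105216.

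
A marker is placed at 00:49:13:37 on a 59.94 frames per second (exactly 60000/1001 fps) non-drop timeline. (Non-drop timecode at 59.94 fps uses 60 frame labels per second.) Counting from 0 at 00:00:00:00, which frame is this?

Total seconds to the label: (0 × 3600 + 49 × 60 + 13) = 2953.
Frame index = 2953 × 60 + 37 = 177217.

frame 177217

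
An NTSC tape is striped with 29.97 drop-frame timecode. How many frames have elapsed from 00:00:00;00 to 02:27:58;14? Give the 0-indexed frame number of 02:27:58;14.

Complete 10-minute blocks: 14, each 17982 frames → 251748.
Remaining 7 whole minutes in the current block: 1800 + 6 × 1798 = 12588 frames.
Within the current minute: 58 × 30 + 14 − 2 = 1752 (labels ;00/;01 skipped at this minute). Total = 251748 + 12588 + 1752 = 266088.

266088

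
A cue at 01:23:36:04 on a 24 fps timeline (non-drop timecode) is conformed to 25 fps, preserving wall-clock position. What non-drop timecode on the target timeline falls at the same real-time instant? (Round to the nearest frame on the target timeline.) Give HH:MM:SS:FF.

Source frame index: (1×3600 + 23×60 + 36) × 24 + 4 = 120388.
Real time: 120388 / (24) = 30097/6 s.
Target frame: (30097/6) × (25) = 752425/6 ≈ 125404.167 → 125404.
At 25 labels/s: frame 125404 → 01:23:36:04.

01:23:36:04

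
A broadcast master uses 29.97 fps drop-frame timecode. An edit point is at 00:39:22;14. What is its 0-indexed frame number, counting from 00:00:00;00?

70802

As if non-drop at 30 labels/s: (0 × 3600 + 39 × 60 + 22) × 30 + 14 = 70874.
Minute boundaries passed: 39; those not divisible by 10: 39 − 3 = 36; dropped labels = 2 × 36 = 72.
Actual frame index = 70874 − 72 = 70802.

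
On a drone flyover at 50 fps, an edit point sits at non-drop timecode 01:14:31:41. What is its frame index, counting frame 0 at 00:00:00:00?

Total seconds to the label: (1 × 3600 + 14 × 60 + 31) = 4471.
Frame index = 4471 × 50 + 41 = 223591.

223591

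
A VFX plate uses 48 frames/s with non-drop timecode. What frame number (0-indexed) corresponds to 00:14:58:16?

frame 43120

Total seconds to the label: (0 × 3600 + 14 × 60 + 58) = 898.
Frame index = 898 × 48 + 16 = 43120.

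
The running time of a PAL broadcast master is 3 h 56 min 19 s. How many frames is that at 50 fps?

3 h 56 min 19 s = 14179 s.
Frames = 14179 × 50 = 708950.

708950 frames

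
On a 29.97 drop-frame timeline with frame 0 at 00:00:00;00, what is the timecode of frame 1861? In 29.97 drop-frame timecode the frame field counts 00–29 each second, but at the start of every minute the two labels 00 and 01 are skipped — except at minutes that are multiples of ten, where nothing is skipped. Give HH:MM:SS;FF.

Ten DF minutes hold 17982 frames, so frame 1861 lies in block 0 (frames 0–17981) with 1861 frames into that block.
The block's first minute is 1800 frames and the rest 1798 each; 1861 frames reaches minute 1, so 0 × 18 + 1 × 2 = 2 labels have been skipped so far.
Adding those back, label number 1861 + 2 = 1863 at 30 labels/s is 62 s + 3 f = 0 h 1 min 2 s frame 3, i.e. 00:01:02;03.

00:01:02;03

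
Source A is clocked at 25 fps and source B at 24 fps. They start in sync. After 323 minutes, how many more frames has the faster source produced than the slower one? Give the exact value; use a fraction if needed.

19380 frames

323 min = 19380 s.
A emits 25 × 19380 = 484500 frames; B emits 24 × 19380 = 465120.
Difference = 19380 frames; B is behind A.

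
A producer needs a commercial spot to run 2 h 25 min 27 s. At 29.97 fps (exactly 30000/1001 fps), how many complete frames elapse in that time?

261548 frames

2 h 25 min 27 s = 8727 s.
Frames = 8727 × 30000/1001 = 261810000/1001 ≈ 261548.4515.
Complete frames: 261548.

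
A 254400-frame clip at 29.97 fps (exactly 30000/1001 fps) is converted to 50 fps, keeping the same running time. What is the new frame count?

424424 frames

Target frames = source frames × (target rate / source rate) = 254400 × (50)/(30000/1001) = 254400 × 1001/600 = 424424.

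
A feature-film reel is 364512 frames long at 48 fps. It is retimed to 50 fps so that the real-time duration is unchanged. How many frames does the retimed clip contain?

Target frames = source frames × (target rate / source rate) = 364512 × (50)/(48) = 364512 × 25/24 = 379700.

379700 frames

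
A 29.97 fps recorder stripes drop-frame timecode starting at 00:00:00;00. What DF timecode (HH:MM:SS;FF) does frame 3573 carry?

00:01:59;05

Each 10-minute DF block holds 10 × 60 × 30 − 9 × 2 = 17982 frames. 3573 ÷ 17982 → 0 full blocks, remainder 3573.
Within the partial block the first minute is 1800 frames and each further minute 1798, so 1 further minute boundary passed. Total skipped labels = 18 × 0 + 2 × 1 = 2.
Non-drop label index = 3573 + 2 = 3575; at 30 labels/s that is 00:01:59:05, i.e. DF 00:01:59;05.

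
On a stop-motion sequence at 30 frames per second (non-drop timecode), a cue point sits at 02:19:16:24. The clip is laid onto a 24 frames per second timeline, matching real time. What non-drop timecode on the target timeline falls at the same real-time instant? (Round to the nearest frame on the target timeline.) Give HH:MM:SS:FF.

02:19:16:19

Source frame index: (2×3600 + 19×60 + 16) × 30 + 24 = 250704.
Real time: 250704 / (30) = 41784/5 s.
Target frame: (41784/5) × (24) = 1002816/5 ≈ 200563.200 → 200563.
At 24 labels/s: frame 200563 → 02:19:16:19.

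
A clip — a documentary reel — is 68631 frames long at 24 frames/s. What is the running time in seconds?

2859.625 seconds

Running time = 68631 / (24) = 2859.625 s.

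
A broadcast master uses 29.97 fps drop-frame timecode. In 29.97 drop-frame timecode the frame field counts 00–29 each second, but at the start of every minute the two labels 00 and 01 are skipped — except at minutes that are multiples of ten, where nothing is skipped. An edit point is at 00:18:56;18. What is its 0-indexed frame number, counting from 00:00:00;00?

34064

Complete 10-minute blocks: 1, each 17982 frames → 17982.
Remaining 8 whole minutes in the current block: 1800 + 7 × 1798 = 14386 frames.
Within the current minute: 56 × 30 + 18 − 2 = 1696 (labels ;00/;01 skipped at this minute). Total = 17982 + 14386 + 1696 = 34064.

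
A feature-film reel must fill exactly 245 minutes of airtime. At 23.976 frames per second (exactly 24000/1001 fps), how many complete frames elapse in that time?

245 min = 14700 s.
Frames = 14700 × 24000/1001 = 50400000/143 ≈ 352447.5524.
Complete frames: 352447.

352447 frames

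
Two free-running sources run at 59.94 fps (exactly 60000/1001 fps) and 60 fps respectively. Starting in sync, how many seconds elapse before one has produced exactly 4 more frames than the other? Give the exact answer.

1001/15 seconds

The gap grows by |60 − 60000/1001| = 60/1001 frames per second.
Time for a 4-frame gap: 4 ÷ (60/1001) = 1001/15 s.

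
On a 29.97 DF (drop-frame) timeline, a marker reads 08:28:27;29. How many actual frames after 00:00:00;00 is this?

914323

As if non-drop at 30 labels/s: (8 × 3600 + 28 × 60 + 27) × 30 + 29 = 915239.
Minute boundaries passed: 508; those not divisible by 10: 508 − 50 = 458; dropped labels = 2 × 458 = 916.
Actual frame index = 915239 − 916 = 914323.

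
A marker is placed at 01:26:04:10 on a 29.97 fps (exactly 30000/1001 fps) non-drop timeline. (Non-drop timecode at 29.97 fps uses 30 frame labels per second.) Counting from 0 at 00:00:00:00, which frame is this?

frame 154930

Total seconds to the label: (1 × 3600 + 26 × 60 + 4) = 5164.
Frame index = 5164 × 30 + 10 = 154930.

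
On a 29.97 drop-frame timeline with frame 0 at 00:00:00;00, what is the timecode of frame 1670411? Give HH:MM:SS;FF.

15:28:56;03

Each 10-minute DF block holds 10 × 60 × 30 − 9 × 2 = 17982 frames. 1670411 ÷ 17982 → 92 full blocks, remainder 16067.
Within the partial block the first minute is 1800 frames and each further minute 1798, so 8 further minute boundaries passed. Total skipped labels = 18 × 92 + 2 × 8 = 1672.
Non-drop label index = 1670411 + 1672 = 1672083; at 30 labels/s that is 15:28:56:03, i.e. DF 15:28:56;03.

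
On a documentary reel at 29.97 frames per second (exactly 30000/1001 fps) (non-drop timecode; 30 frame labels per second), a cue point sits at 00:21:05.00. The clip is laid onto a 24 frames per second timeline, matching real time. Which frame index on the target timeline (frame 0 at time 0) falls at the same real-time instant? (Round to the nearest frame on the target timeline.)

frame 30390

Source frame index: (0×3600 + 21×60 + 5) × 30 + 0 = 37950.
Real time: 37950 / (30000/1001) = 253253/200 s.
Target frame: (253253/200) × (24) = 759759/25 ≈ 30390.360 → 30390.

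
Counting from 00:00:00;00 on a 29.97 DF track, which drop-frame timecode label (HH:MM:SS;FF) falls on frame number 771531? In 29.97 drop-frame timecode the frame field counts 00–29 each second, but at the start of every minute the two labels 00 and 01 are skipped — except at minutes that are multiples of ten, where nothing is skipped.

Each 10-minute DF block holds 10 × 60 × 30 − 9 × 2 = 17982 frames. 771531 ÷ 17982 → 42 full blocks, remainder 16287.
Within the partial block the first minute is 1800 frames and each further minute 1798, so 9 further minute boundaries passed. Total skipped labels = 18 × 42 + 2 × 9 = 774.
Non-drop label index = 771531 + 774 = 772305; at 30 labels/s that is 07:09:03:15, i.e. DF 07:09:03;15.

07:09:03;15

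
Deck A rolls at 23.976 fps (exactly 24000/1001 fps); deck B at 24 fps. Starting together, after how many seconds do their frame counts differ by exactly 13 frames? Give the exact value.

13013/24 seconds

The gap grows by |24 − 24000/1001| = 24/1001 frames per second.
Time for a 13-frame gap: 13 ÷ (24/1001) = 13013/24 s.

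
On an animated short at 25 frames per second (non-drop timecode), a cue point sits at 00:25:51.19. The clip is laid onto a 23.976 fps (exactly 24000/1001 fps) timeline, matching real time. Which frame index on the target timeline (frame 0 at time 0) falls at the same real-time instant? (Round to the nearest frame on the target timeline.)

frame 37205

Source frame index: (0×3600 + 25×60 + 51) × 25 + 19 = 38794.
Real time: 38794 / (25) = 38794/25 s.
Target frame: (38794/25) × (24000/1001) = 5320320/143 ≈ 37205.035 → 37205.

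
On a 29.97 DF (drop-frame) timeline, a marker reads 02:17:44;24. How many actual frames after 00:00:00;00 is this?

As if non-drop at 30 labels/s: (2 × 3600 + 17 × 60 + 44) × 30 + 24 = 247944.
Minute boundaries passed: 137; those not divisible by 10: 137 − 13 = 124; dropped labels = 2 × 124 = 248.
Actual frame index = 247944 − 248 = 247696.

247696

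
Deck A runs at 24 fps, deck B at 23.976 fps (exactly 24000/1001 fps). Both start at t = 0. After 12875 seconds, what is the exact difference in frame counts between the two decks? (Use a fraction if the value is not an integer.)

A emits 24 × 12875 = 309000 frames; B emits 24000/1001 × 12875 = 309000000/1001.
Difference = 309000/1001 frames (≈ 308.6913); B is behind A.

309000/1001 frames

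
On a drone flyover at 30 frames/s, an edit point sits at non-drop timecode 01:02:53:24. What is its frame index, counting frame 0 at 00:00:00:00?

frame 113214

Total seconds to the label: (1 × 3600 + 2 × 60 + 53) = 3773.
Frame index = 3773 × 30 + 24 = 113214.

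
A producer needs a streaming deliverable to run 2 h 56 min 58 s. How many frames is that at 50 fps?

2 h 56 min 58 s = 10618 s.
Frames = 10618 × 50 = 530900.

530900 frames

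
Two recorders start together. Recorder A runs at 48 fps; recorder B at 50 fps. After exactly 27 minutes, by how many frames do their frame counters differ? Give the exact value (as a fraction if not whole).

27 min = 1620 s.
A emits 48 × 1620 = 77760 frames; B emits 50 × 1620 = 81000.
Difference = 3240 frames; B is ahead of A.

3240 frames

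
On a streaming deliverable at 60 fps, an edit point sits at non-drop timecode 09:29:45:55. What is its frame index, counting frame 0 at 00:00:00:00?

2051155

Total seconds to the label: (9 × 3600 + 29 × 60 + 45) = 34185.
Frame index = 34185 × 60 + 55 = 2051155.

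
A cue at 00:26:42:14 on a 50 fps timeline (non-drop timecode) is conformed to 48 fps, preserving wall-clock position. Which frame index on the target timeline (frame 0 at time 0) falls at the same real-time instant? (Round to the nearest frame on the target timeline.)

frame 76909

Source frame index: (0×3600 + 26×60 + 42) × 50 + 14 = 80114.
Real time: 80114 / (50) = 40057/25 s.
Target frame: (40057/25) × (48) = 1922736/25 ≈ 76909.440 → 76909.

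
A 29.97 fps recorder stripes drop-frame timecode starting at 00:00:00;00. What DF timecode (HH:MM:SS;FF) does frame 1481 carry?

Each 10-minute DF block holds 10 × 60 × 30 − 9 × 2 = 17982 frames. 1481 ÷ 17982 → 0 full blocks, remainder 1481.
Within the partial block the first minute is 1800 frames and each further minute 1798, so 0 further minute boundaries passed. Total skipped labels = 18 × 0 + 2 × 0 = 0.
Non-drop label index = 1481 + 0 = 1481; at 30 labels/s that is 00:00:49:11, i.e. DF 00:00:49;11.

00:00:49;11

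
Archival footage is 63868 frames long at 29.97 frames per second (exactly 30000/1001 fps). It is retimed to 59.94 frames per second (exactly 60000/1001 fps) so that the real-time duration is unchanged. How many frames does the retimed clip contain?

127736 frames

Frames at target rate = 63868 × (60000/1001) / (30000/1001) = 127736.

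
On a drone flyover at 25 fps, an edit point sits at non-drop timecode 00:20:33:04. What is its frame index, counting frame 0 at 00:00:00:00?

30829

Total seconds to the label: (0 × 3600 + 20 × 60 + 33) = 1233.
Frame index = 1233 × 25 + 4 = 30829.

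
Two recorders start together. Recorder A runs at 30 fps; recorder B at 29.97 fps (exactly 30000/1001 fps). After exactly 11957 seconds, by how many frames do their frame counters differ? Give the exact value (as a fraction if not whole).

32610/91 frames

A emits 30 × 11957 = 358710 frames; B emits 30000/1001 × 11957 = 32610000/91.
Difference = 32610/91 frames (≈ 358.3516); B is behind A.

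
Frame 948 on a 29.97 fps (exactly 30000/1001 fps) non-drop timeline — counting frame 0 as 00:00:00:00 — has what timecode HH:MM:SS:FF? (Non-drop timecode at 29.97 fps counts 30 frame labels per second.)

00:00:31:18

948 ÷ 30 = 31 full seconds, remainder 18 frames.
31 s = 0 h 0 min 31 s.
Timecode: 00:00:31:18.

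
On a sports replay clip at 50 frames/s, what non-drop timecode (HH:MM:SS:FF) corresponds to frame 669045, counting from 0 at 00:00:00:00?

03:43:00:45

669045 ÷ 50 = 13380 full seconds, remainder 45 frames.
13380 s = 3 h 43 min 0 s.
Timecode: 03:43:00:45.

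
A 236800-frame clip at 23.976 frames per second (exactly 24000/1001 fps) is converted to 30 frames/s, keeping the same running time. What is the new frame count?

296296 frames

Target frames = source frames × (target rate / source rate) = 236800 × (30)/(24000/1001) = 236800 × 1001/800 = 296296.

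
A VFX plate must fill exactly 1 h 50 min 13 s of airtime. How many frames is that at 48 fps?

1 h 50 min 13 s = 6613 s.
Frames = 6613 × 48 = 317424.

317424 frames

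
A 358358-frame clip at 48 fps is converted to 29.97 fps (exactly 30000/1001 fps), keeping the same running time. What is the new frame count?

223750 frames

Target frames = source frames × (target rate / source rate) = 358358 × (30000/1001)/(48) = 358358 × 625/1001 = 223750.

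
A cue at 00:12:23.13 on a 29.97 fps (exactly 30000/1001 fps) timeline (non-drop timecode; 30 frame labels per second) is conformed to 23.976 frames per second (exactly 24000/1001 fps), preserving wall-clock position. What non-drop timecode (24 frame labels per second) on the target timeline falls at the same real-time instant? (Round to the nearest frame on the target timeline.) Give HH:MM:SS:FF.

00:12:23:10

Source frame index: (0×3600 + 12×60 + 23) × 30 + 13 = 22303.
Real time: 22303 / (30000/1001) = 22325303/30000 s.
Target frame: (22325303/30000) × (24000/1001) = 89212/5 ≈ 17842.400 → 17842.
At 24 labels/s: frame 17842 → 00:12:23:10.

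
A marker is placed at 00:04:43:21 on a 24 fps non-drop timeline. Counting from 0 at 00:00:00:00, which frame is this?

6813

Total seconds to the label: (0 × 3600 + 4 × 60 + 43) = 283.
Frame index = 283 × 24 + 21 = 6813.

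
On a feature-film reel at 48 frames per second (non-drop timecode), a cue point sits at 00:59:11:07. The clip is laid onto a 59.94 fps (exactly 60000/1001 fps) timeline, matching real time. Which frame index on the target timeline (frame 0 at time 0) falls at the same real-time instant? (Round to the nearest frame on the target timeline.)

Source frame index: (0×3600 + 59×60 + 11) × 48 + 7 = 170455.
Real time: 170455 / (48) = 170455/48 s.
Target frame: (170455/48) × (60000/1001) = 213068750/1001 ≈ 212855.894 → 212856.

frame 212856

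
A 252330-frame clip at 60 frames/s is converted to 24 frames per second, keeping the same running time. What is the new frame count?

Target frames = source frames × (target rate / source rate) = 252330 × (24)/(60) = 252330 × 2/5 = 100932.

100932 frames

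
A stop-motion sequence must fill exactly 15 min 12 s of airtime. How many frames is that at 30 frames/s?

27360 frames

15 min 12 s = 912 s.
Frames = 912 × 30 = 27360.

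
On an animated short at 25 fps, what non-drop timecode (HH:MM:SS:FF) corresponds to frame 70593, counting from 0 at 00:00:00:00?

70593 ÷ 25 = 2823 full seconds, remainder 18 frames.
2823 s = 0 h 47 min 3 s.
Timecode: 00:47:03:18.

00:47:03:18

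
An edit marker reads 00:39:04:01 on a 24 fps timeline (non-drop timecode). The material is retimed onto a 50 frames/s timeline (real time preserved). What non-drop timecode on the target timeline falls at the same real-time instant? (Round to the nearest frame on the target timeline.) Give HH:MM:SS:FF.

Source frame index: (0×3600 + 39×60 + 4) × 24 + 1 = 56257.
Real time: 56257 / (24) = 56257/24 s.
Target frame: (56257/24) × (50) = 1406425/12 ≈ 117202.083 → 117202.
At 50 labels/s: frame 117202 → 00:39:04:02.

00:39:04:02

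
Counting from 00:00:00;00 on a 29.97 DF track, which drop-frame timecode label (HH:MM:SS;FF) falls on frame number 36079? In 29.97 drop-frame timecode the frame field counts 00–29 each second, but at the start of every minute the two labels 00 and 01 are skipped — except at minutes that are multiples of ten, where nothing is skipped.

00:20:03;25

Each 10-minute DF block holds 10 × 60 × 30 − 9 × 2 = 17982 frames. 36079 ÷ 17982 → 2 full blocks, remainder 115.
Within the partial block the first minute is 1800 frames and each further minute 1798, so 0 further minute boundaries passed. Total skipped labels = 18 × 2 + 2 × 0 = 36.
Non-drop label index = 36079 + 36 = 36115; at 30 labels/s that is 00:20:03:25, i.e. DF 00:20:03;25.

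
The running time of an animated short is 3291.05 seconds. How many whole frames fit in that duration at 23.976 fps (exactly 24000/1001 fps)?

Frames = 3291.05 × 24000/1001 = 11283600/143 ≈ 78906.2937.
Complete frames: 78906.

78906 frames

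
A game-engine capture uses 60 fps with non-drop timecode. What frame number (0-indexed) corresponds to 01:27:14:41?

Total seconds to the label: (1 × 3600 + 27 × 60 + 14) = 5234.
Frame index = 5234 × 60 + 41 = 314081.

frame 314081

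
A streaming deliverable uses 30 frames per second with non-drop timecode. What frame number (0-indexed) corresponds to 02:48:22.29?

Total seconds to the label: (2 × 3600 + 48 × 60 + 22) = 10102.
Frame index = 10102 × 30 + 29 = 303089.

303089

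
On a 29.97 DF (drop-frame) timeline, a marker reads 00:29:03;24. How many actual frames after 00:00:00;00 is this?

As if non-drop at 30 labels/s: (0 × 3600 + 29 × 60 + 3) × 30 + 24 = 52314.
Minute boundaries passed: 29; those not divisible by 10: 29 − 2 = 27; dropped labels = 2 × 27 = 54.
Actual frame index = 52314 − 54 = 52260.

52260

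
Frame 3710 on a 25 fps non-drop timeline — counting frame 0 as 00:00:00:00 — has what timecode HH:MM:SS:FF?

3710 ÷ 25 = 148 full seconds, remainder 10 frames.
148 s = 0 h 2 min 28 s.
Timecode: 00:02:28:10.

00:02:28:10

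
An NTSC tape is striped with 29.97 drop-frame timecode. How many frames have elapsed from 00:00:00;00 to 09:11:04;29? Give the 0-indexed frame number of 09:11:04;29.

990957

Complete 10-minute blocks: 55, each 17982 frames → 989010.
Remaining 1 whole minute in the current block: 1800 + 0 × 1798 = 1800 frames.
Within the current minute: 4 × 30 + 29 − 2 = 147 (labels ;00/;01 skipped at this minute). Total = 989010 + 1800 + 147 = 990957.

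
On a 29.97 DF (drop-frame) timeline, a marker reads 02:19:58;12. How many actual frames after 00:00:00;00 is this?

251700

Complete 10-minute blocks: 13, each 17982 frames → 233766.
Remaining 9 whole minutes in the current block: 1800 + 8 × 1798 = 16184 frames.
Within the current minute: 58 × 30 + 12 − 2 = 1750 (labels ;00/;01 skipped at this minute). Total = 233766 + 16184 + 1750 = 251700.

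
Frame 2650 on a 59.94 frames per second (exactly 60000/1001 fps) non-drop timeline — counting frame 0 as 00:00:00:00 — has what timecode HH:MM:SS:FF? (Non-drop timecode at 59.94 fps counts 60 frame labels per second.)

2650 ÷ 60 = 44 full seconds, remainder 10 frames.
44 s = 0 h 0 min 44 s.
Timecode: 00:00:44:10.

00:00:44:10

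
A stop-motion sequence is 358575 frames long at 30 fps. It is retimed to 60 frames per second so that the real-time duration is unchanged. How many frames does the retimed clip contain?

717150 frames

Target frames = source frames × (target rate / source rate) = 358575 × (60)/(30) = 358575 × 2 = 717150.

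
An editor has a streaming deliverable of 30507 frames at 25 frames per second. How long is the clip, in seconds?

1220.28 seconds

Running time = 30507 / (25) = 1220.28 s.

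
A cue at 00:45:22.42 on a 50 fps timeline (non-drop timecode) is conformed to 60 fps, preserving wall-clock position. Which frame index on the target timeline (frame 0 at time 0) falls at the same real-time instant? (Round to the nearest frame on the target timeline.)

frame 163370

Source frame index: (0×3600 + 45×60 + 22) × 50 + 42 = 136142.
Real time: 136142 / (50) = 68071/25 s.
Target frame: (68071/25) × (60) = 816852/5 ≈ 163370.400 → 163370.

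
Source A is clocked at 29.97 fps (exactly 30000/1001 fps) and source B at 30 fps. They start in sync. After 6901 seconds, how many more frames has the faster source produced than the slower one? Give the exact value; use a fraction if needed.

A emits 30000/1001 × 6901 = 207030000/1001 frames; B emits 30 × 6901 = 207030.
Difference = 207030/1001 frames (≈ 206.8232); B is ahead of A.

207030/1001 frames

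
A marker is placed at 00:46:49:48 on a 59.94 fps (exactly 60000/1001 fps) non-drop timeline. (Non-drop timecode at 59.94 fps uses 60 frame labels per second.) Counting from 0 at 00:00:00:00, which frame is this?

Total seconds to the label: (0 × 3600 + 46 × 60 + 49) = 2809.
Frame index = 2809 × 60 + 48 = 168588.

frame 168588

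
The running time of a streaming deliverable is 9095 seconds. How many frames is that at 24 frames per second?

218280 frames

Frames = 9095 × 24 = 218280.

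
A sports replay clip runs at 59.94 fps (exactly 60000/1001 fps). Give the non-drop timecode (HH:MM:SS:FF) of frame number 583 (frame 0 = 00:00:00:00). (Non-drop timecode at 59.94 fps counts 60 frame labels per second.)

583 ÷ 60 = 9 full seconds, remainder 43 frames.
9 s = 0 h 0 min 9 s.
Timecode: 00:00:09:43.

00:00:09:43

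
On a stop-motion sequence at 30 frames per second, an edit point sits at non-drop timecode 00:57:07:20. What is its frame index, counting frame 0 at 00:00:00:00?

102830

Total seconds to the label: (0 × 3600 + 57 × 60 + 7) = 3427.
Frame index = 3427 × 30 + 20 = 102830.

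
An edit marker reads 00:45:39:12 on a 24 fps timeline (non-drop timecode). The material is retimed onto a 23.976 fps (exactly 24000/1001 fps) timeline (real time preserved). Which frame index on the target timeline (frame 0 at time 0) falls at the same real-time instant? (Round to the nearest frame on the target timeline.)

Source frame index: (0×3600 + 45×60 + 39) × 24 + 12 = 65748.
Real time: 65748 / (24) = 5479/2 s.
Target frame: (5479/2) × (24000/1001) = 65748000/1001 ≈ 65682.318 → 65682.

frame 65682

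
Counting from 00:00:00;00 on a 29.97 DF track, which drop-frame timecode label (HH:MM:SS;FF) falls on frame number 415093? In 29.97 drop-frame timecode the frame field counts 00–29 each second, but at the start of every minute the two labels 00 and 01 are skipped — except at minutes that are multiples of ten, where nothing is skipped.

Ten DF minutes hold 17982 frames, so frame 415093 lies in block 23 (frames 413586–431567) with 1507 frames into that block.
The block's first minute is 1800 frames and the rest 1798 each; 1507 frames reaches minute 0, so 23 × 18 + 0 × 2 = 414 labels have been skipped so far.
Adding those back, label number 415093 + 414 = 415507 at 30 labels/s is 13850 s + 7 f = 3 h 50 min 50 s frame 7, i.e. 03:50:50;07.

03:50:50;07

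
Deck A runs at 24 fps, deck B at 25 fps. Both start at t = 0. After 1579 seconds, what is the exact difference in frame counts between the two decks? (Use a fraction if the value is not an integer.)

A emits 24 × 1579 = 37896 frames; B emits 25 × 1579 = 39475.
Difference = 1579 frames; B is ahead of A.

1579 frames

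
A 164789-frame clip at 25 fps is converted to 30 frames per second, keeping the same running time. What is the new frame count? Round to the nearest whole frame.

197747 frames

Frames at target rate = 164789 × (30) / (25) = 988734/5 ≈ 197746.800.
Nearest whole frame: 197747.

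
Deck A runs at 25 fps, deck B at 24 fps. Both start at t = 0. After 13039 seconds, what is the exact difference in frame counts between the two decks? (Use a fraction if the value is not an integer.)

A emits 25 × 13039 = 325975 frames; B emits 24 × 13039 = 312936.
Difference = 13039 frames; B is behind A.

13039 frames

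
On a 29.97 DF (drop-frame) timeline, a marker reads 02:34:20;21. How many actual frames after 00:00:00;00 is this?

Complete 10-minute blocks: 15, each 17982 frames → 269730.
Remaining 4 whole minutes in the current block: 1800 + 3 × 1798 = 7194 frames.
Within the current minute: 20 × 30 + 21 − 2 = 619 (labels ;00/;01 skipped at this minute). Total = 269730 + 7194 + 619 = 277543.

277543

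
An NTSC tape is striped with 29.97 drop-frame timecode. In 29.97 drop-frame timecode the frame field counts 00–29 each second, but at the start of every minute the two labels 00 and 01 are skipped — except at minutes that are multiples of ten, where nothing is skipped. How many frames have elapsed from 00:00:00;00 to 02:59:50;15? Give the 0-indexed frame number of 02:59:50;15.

Complete 10-minute blocks: 17, each 17982 frames → 305694.
Remaining 9 whole minutes in the current block: 1800 + 8 × 1798 = 16184 frames.
Within the current minute: 50 × 30 + 15 − 2 = 1513 (labels ;00/;01 skipped at this minute). Total = 305694 + 16184 + 1513 = 323391.

323391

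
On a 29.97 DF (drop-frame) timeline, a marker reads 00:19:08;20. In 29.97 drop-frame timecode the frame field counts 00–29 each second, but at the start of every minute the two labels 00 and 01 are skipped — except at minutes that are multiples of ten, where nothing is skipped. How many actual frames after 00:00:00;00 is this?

34424

Complete 10-minute blocks: 1, each 17982 frames → 17982.
Remaining 9 whole minutes in the current block: 1800 + 8 × 1798 = 16184 frames.
Within the current minute: 8 × 30 + 20 − 2 = 258 (labels ;00/;01 skipped at this minute). Total = 17982 + 16184 + 258 = 34424.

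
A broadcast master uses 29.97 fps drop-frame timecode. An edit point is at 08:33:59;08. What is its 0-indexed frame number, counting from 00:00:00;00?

924254

Complete 10-minute blocks: 51, each 17982 frames → 917082.
Remaining 3 whole minutes in the current block: 1800 + 2 × 1798 = 5396 frames.
Within the current minute: 59 × 30 + 8 − 2 = 1776 (labels ;00/;01 skipped at this minute). Total = 917082 + 5396 + 1776 = 924254.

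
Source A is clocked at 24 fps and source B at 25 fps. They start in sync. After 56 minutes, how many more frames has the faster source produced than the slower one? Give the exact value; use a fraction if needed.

3360 frames

56 min = 3360 s.
A emits 24 × 3360 = 80640 frames; B emits 25 × 3360 = 84000.
Difference = 3360 frames; B is ahead of A.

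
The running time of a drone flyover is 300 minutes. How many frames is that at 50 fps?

300 min = 18000 s.
Frames = 18000 × 50 = 900000.

900000 frames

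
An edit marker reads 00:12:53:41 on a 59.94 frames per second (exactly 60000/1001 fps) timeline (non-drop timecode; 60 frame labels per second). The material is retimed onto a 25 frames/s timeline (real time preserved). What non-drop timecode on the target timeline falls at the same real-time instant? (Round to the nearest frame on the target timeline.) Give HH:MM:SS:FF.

Source frame index: (0×3600 + 12×60 + 53) × 60 + 41 = 46421.
Real time: 46421 / (60000/1001) = 46467421/60000 s.
Target frame: (46467421/60000) × (25) = 46467421/2400 ≈ 19361.425 → 19361.
At 25 labels/s: frame 19361 → 00:12:54:11.

00:12:54:11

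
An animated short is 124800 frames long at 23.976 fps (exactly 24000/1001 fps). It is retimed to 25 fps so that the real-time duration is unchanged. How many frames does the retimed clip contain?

Target frames = source frames × (target rate / source rate) = 124800 × (25)/(24000/1001) = 124800 × 1001/960 = 130130.

130130 frames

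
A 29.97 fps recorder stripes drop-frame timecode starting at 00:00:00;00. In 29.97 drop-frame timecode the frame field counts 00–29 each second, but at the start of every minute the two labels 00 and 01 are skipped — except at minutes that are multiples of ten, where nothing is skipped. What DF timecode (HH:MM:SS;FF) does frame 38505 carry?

Each 10-minute DF block holds 10 × 60 × 30 − 9 × 2 = 17982 frames. 38505 ÷ 17982 → 2 full blocks, remainder 2541.
Within the partial block the first minute is 1800 frames and each further minute 1798, so 1 further minute boundary passed. Total skipped labels = 18 × 2 + 2 × 1 = 38.
Non-drop label index = 38505 + 38 = 38543; at 30 labels/s that is 00:21:24:23, i.e. DF 00:21:24;23.

00:21:24;23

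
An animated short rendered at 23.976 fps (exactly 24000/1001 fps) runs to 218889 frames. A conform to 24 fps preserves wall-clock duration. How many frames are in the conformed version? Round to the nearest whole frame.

219108 frames

Frames at target rate = 218889 × (24) / (24000/1001) = 219107889/1000 ≈ 219107.889.
Nearest whole frame: 219108.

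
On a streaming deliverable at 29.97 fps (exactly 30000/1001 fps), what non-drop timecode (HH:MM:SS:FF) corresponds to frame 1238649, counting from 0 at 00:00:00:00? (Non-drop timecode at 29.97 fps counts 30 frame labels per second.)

11:28:08:09

1238649 ÷ 30 = 41288 full seconds, remainder 9 frames.
41288 s = 11 h 28 min 8 s.
Timecode: 11:28:08:09.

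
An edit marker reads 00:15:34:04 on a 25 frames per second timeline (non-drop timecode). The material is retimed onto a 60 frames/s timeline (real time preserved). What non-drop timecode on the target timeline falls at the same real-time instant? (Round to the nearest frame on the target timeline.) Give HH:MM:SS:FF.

Source frame index: (0×3600 + 15×60 + 34) × 25 + 4 = 23354.
Real time: 23354 / (25) = 23354/25 s.
Target frame: (23354/25) × (60) = 280248/5 ≈ 56049.600 → 56050.
At 60 labels/s: frame 56050 → 00:15:34:10.

00:15:34:10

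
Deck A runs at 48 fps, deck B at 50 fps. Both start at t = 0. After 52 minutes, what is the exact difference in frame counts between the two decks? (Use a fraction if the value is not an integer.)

52 min = 3120 s.
A emits 48 × 3120 = 149760 frames; B emits 50 × 3120 = 156000.
Difference = 6240 frames; B is ahead of A.

6240 frames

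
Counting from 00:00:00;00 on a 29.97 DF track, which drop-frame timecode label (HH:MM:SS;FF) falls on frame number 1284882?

11:54:32;08

Each 10-minute DF block holds 10 × 60 × 30 − 9 × 2 = 17982 frames. 1284882 ÷ 17982 → 71 full blocks, remainder 8160.
Within the partial block the first minute is 1800 frames and each further minute 1798, so 4 further minute boundaries passed. Total skipped labels = 18 × 71 + 2 × 4 = 1286.
Non-drop label index = 1284882 + 1286 = 1286168; at 30 labels/s that is 11:54:32:08, i.e. DF 11:54:32;08.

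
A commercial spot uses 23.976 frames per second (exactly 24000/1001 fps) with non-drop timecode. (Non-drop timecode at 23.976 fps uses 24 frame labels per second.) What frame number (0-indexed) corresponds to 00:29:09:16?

41992

Total seconds to the label: (0 × 3600 + 29 × 60 + 9) = 1749.
Frame index = 1749 × 24 + 16 = 41992.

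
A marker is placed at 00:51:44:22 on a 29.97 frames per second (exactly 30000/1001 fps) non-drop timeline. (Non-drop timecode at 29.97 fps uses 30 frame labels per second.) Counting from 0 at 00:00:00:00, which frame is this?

93142

Total seconds to the label: (0 × 3600 + 51 × 60 + 44) = 3104.
Frame index = 3104 × 30 + 22 = 93142.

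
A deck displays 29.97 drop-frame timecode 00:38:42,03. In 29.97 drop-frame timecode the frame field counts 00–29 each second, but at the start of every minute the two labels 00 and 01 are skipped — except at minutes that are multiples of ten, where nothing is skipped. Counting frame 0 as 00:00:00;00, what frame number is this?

As if non-drop at 30 labels/s: (0 × 3600 + 38 × 60 + 42) × 30 + 3 = 69663.
Minute boundaries passed: 38; those not divisible by 10: 38 − 3 = 35; dropped labels = 2 × 35 = 70.
Actual frame index = 69663 − 70 = 69593.

69593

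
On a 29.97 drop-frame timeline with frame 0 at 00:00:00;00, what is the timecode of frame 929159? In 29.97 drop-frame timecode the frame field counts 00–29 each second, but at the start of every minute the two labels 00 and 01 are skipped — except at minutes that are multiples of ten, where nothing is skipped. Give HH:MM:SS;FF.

Ten DF minutes hold 17982 frames, so frame 929159 lies in block 51 (frames 917082–935063) with 12077 frames into that block.
The block's first minute is 1800 frames and the rest 1798 each; 12077 frames reaches minute 6, so 51 × 18 + 6 × 2 = 930 labels have been skipped so far.
Adding those back, label number 929159 + 930 = 930089 at 30 labels/s is 31002 s + 29 f = 8 h 36 min 42 s frame 29, i.e. 08:36:42;29.

08:36:42;29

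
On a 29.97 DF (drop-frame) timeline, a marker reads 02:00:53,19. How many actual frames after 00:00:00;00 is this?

217393

As if non-drop at 30 labels/s: (2 × 3600 + 0 × 60 + 53) × 30 + 19 = 217609.
Minute boundaries passed: 120; those not divisible by 10: 120 − 12 = 108; dropped labels = 2 × 108 = 216.
Actual frame index = 217609 − 216 = 217393.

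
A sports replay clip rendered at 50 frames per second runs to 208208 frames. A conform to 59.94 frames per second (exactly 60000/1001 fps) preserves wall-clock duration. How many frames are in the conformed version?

249600 frames

Target frames = source frames × (target rate / source rate) = 208208 × (60000/1001)/(50) = 208208 × 1200/1001 = 249600.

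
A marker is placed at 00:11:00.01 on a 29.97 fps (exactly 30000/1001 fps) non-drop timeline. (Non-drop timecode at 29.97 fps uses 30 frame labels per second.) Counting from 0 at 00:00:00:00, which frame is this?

Total seconds to the label: (0 × 3600 + 11 × 60 + 0) = 660.
Frame index = 660 × 30 + 1 = 19801.

frame 19801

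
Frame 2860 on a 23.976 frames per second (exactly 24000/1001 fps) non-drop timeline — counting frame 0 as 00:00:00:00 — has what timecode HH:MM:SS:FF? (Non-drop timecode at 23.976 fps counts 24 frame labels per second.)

00:01:59:04

2860 ÷ 24 = 119 full seconds, remainder 4 frames.
119 s = 0 h 1 min 59 s.
Timecode: 00:01:59:04.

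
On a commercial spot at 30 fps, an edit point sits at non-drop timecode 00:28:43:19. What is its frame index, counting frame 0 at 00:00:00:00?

frame 51709

Total seconds to the label: (0 × 3600 + 28 × 60 + 43) = 1723.
Frame index = 1723 × 30 + 19 = 51709.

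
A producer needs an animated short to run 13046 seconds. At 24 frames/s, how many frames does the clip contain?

313104 frames

Frames = 13046 × 24 = 313104.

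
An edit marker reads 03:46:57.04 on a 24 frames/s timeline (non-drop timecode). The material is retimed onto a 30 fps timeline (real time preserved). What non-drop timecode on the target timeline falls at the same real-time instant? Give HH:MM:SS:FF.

Source frame index: (3×3600 + 46×60 + 57) × 24 + 4 = 326812.
Real time: 326812 / (24) = 81703/6 s.
Target frame: (81703/6) × (30) = 408515.
At 30 labels/s: frame 408515 → 03:46:57:05.

03:46:57:05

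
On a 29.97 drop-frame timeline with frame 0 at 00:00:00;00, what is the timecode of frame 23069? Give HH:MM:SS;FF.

Each 10-minute DF block holds 10 × 60 × 30 − 9 × 2 = 17982 frames. 23069 ÷ 17982 → 1 full block, remainder 5087.
Within the partial block the first minute is 1800 frames and each further minute 1798, so 2 further minute boundaries passed. Total skipped labels = 18 × 1 + 2 × 2 = 22.
Non-drop label index = 23069 + 22 = 23091; at 30 labels/s that is 00:12:49:21, i.e. DF 00:12:49;21.

00:12:49;21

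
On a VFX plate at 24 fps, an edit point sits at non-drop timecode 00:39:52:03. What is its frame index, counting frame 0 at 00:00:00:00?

57411

Total seconds to the label: (0 × 3600 + 39 × 60 + 52) = 2392.
Frame index = 2392 × 24 + 3 = 57411.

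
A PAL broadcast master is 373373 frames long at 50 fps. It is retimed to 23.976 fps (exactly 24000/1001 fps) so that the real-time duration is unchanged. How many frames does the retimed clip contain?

Target frames = source frames × (target rate / source rate) = 373373 × (24000/1001)/(50) = 373373 × 480/1001 = 179040.

179040 frames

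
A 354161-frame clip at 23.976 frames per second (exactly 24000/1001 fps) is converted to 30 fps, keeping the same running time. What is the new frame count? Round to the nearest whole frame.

Frames at target rate = 354161 × (30) / (24000/1001) = 354515161/800 ≈ 443143.951.
Nearest whole frame: 443144.

443144 frames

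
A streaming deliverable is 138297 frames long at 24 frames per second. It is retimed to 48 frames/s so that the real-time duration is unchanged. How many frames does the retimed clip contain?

276594 frames

Target frames = source frames × (target rate / source rate) = 138297 × (48)/(24) = 138297 × 2 = 276594.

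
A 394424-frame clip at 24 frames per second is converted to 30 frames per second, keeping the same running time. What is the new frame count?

493030 frames

Target frames = source frames × (target rate / source rate) = 394424 × (30)/(24) = 394424 × 5/4 = 493030.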